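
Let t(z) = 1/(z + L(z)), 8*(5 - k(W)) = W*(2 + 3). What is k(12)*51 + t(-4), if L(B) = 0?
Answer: -511/4 ≈ -127.75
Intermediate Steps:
k(W) = 5 - 5*W/8 (k(W) = 5 - W*(2 + 3)/8 = 5 - W*5/8 = 5 - 5*W/8)
t(z) = 1/z (t(z) = 1/(z + 0) = 1/z)
k(12)*51 + t(-4) = (5 - 5/8*12)*51 + 1/(-4) = (5 - 15/2)*51 - ¼ = -5/2*51 - ¼ = -255/2 - ¼ = -511/4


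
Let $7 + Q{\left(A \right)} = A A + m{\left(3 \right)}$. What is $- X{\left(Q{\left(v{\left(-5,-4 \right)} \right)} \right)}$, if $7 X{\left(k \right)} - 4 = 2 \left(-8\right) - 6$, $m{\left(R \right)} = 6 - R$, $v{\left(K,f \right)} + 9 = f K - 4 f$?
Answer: $\frac{18}{7} \approx 2.5714$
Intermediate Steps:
$v{\left(K,f \right)} = -9 - 4 f + K f$ ($v{\left(K,f \right)} = -9 + \left(f K - 4 f\right) = -9 + \left(K f - 4 f\right) = -9 + \left(- 4 f + K f\right) = -9 - 4 f + K f$)
$Q{\left(A \right)} = -4 + A^{2}$ ($Q{\left(A \right)} = -7 + \left(A A + \left(6 - 3\right)\right) = -7 + \left(A^{2} + \left(6 - 3\right)\right) = -7 + \left(A^{2} + 3\right) = -7 + \left(3 + A^{2}\right) = -4 + A^{2}$)
$X{\left(k \right)} = - \frac{18}{7}$ ($X{\left(k \right)} = \frac{4}{7} + \frac{2 \left(-8\right) - 6}{7} = \frac{4}{7} + \frac{-16 - 6}{7} = \frac{4}{7} + \frac{1}{7} \left(-22\right) = \frac{4}{7} - \frac{22}{7} = - \frac{18}{7}$)
$- X{\left(Q{\left(v{\left(-5,-4 \right)} \right)} \right)} = \left(-1\right) \left(- \frac{18}{7}\right) = \frac{18}{7}$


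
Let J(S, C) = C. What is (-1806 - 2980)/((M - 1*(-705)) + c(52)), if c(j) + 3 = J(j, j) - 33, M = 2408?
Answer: -4786/3129 ≈ -1.5296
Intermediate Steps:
c(j) = -36 + j (c(j) = -3 + (j - 33) = -3 + (-33 + j) = -36 + j)
(-1806 - 2980)/((M - 1*(-705)) + c(52)) = (-1806 - 2980)/((2408 - 1*(-705)) + (-36 + 52)) = -4786/((2408 + 705) + 16) = -4786/(3113 + 16) = -4786/3129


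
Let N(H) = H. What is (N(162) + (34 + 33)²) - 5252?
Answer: -601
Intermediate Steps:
(N(162) + (34 + 33)²) - 5252 = (162 + (34 + 33)²) - 5252 = (162 + 67²) - 5252 = (162 + 4489) - 5252 = 4651 - 5252 = -601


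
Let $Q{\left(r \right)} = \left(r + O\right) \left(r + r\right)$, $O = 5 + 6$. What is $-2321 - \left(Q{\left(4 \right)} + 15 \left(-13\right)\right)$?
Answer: $-2246$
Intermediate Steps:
$O = 11$
$Q{\left(r \right)} = 2 r \left(11 + r\right)$ ($Q{\left(r \right)} = \left(r + 11\right) \left(r + r\right) = \left(11 + r\right) 2 r = 2 r \left(11 + r\right)$)
$-2321 - \left(Q{\left(4 \right)} + 15 \left(-13\right)\right) = -2321 - \left(2 \cdot 4 \left(11 + 4\right) + 15 \left(-13\right)\right) = -2321 - \left(2 \cdot 4 \cdot 15 - 195\right) = -2321 - \left(120 - 195\right) = -2321 - -75 = -2321 + 75 = -2246$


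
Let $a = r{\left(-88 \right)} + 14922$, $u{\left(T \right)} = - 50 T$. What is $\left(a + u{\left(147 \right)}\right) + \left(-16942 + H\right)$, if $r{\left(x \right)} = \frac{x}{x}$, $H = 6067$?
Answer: $-3302$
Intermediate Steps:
$r{\left(x \right)} = 1$
$a = 14923$ ($a = 1 + 14922 = 14923$)
$\left(a + u{\left(147 \right)}\right) + \left(-16942 + H\right) = \left(14923 - 7350\right) + \left(-16942 + 6067\right) = \left(14923 - 7350\right) - 10875 = 7573 - 10875 = -3302$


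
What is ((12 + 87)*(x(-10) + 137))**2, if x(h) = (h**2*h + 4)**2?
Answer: 9647786606583609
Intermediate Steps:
x(h) = (4 + h**3)**2 (x(h) = (h**3 + 4)**2 = (4 + h**3)**2)
((12 + 87)*(x(-10) + 137))**2 = ((12 + 87)*((4 + (-10)**3)**2 + 137))**2 = (99*((4 - 1000)**2 + 137))**2 = (99*((-996)**2 + 137))**2 = (99*(992016 + 137))**2 = (99*992153)**2 = 98223147**2 = 9647786606583609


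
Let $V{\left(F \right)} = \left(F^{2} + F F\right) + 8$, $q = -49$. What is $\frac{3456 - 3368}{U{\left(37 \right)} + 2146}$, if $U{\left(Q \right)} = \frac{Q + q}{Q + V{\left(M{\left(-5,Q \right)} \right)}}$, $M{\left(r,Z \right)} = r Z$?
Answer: $\frac{3013780}{73495129} \approx 0.041007$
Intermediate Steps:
$M{\left(r,Z \right)} = Z r$
$V{\left(F \right)} = 8 + 2 F^{2}$ ($V{\left(F \right)} = \left(F^{2} + F^{2}\right) + 8 = 2 F^{2} + 8 = 8 + 2 F^{2}$)
$U{\left(Q \right)} = \frac{-49 + Q}{8 + Q + 50 Q^{2}}$ ($U{\left(Q \right)} = \frac{Q - 49}{Q + \left(8 + 2 \left(Q \left(-5\right)\right)^{2}\right)} = \frac{-49 + Q}{Q + \left(8 + 2 \left(- 5 Q\right)^{2}\right)} = \frac{-49 + Q}{Q + \left(8 + 2 \cdot 25 Q^{2}\right)} = \frac{-49 + Q}{Q + \left(8 + 50 Q^{2}\right)} = \frac{-49 + Q}{8 + Q + 50 Q^{2}}$)
$\frac{3456 - 3368}{U{\left(37 \right)} + 2146} = \frac{3456 - 3368}{\frac{-49 + 37}{8 + 37 + 50 \cdot 37^{2}} + 2146} = \frac{88}{\frac{1}{8 + 37 + 50 \cdot 1369} \left(-12\right) + 2146} = \frac{88}{\frac{1}{8 + 37 + 68450} \left(-12\right) + 2146} = \frac{88}{\frac{1}{68495} \left(-12\right) + 2146} = \frac{88}{- \frac{12}{68495} + 2146} = \frac{88}{\frac{146990258}{68495}} = 88 \cdot \frac{68495}{146990258} = \frac{3013780}{73495129}$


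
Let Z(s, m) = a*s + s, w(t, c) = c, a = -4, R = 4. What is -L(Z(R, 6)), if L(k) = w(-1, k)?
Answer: 12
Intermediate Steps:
Z(s, m) = -3*s (Z(s, m) = -4*s + s = -3*s)
L(k) = k
-L(Z(R, 6)) = -(-3)*4 = -1*(-12) = 12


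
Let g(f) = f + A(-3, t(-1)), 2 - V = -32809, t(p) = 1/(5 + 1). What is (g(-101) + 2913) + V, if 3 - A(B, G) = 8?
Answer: 35618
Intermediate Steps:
t(p) = ⅙ (t(p) = 1/6 = ⅙)
V = 32811 (V = 2 - 1*(-32809) = 2 + 32809 = 32811)
A(B, G) = -5 (A(B, G) = 3 - 1*8 = 3 - 8 = -5)
g(f) = -5 + f (g(f) = f - 5 = -5 + f)
(g(-101) + 2913) + V = ((-5 - 101) + 2913) + 32811 = (-106 + 2913) + 32811 = 2807 + 32811 = 35618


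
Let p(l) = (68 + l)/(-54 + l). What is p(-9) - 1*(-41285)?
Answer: 2600896/63 ≈ 41284.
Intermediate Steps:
p(l) = (68 + l)/(-54 + l)
p(-9) - 1*(-41285) = (68 - 9)/(-54 - 9) - 1*(-41285) = 59/(-63) + 41285 = -1/63*59 + 41285 = -59/63 + 41285 = 2600896/63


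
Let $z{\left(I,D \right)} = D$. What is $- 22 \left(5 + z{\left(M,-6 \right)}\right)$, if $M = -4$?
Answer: $22$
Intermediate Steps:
$- 22 \left(5 + z{\left(M,-6 \right)}\right) = - 22 \left(5 - 6\right) = \left(-22\right) \left(-1\right) = 22$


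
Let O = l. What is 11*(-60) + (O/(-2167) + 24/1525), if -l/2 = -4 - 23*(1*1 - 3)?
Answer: -2180905392/3304675 ≈ -659.95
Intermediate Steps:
l = -84 (l = -2*(-4 - 23*(1*1 - 3)) = -2*(-4 - 23*(1 - 3)) = -2*(-4 - 23*(-2)) = -2*(-4 + 46) = -2*42 = -84)
O = -84
11*(-60) + (O/(-2167) + 24/1525) = 11*(-60) + (-84/(-2167) + 24/1525) = -660 + (-84*(-1/2167) + 24*(1/1525)) = -660 + (84/2167 + 24/1525) = -660 + 180108/3304675 = -2180905392/3304675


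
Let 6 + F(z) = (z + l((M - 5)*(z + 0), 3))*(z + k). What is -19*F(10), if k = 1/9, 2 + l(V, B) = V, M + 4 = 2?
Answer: 108224/9 ≈ 12025.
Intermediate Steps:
M = -2 (M = -4 + 2 = -2)
l(V, B) = -2 + V
k = ⅑ ≈ 0.11111
F(z) = -6 + (-2 - 6*z)*(⅑ + z) (F(z) = -6 + (z + (-2 + (-2 - 5)*(z + 0)))*(z + ⅑) = -6 + (z + (-2 - 7*z))*(⅑ + z) = -6 + (-2 - 6*z)*(⅑ + z))
-19*F(10) = -19*(-56/9 - 6*10² - 8/3*10) = -19*(-56/9 - 6*100 - 80/3) = -19*(-56/9 - 600 - 80/3) = -19*(-5696/9) = 108224/9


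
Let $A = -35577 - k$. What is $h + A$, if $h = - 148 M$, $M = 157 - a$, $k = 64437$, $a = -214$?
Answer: $-154922$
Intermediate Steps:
$M = 371$ ($M = 157 - -214 = 157 + 214 = 371$)
$A = -100014$ ($A = -35577 - 64437 = -100014$)
$h = -54908$ ($h = \left(-148\right) 371 = -54908$)
$h + A = -54908 - 100014 = -154922$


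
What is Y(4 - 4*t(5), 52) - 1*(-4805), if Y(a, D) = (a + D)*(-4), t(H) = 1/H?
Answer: 22921/5 ≈ 4584.2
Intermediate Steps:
Y(a, D) = -4*D - 4*a (Y(a, D) = (D + a)*(-4) = -4*D - 4*a)
Y(4 - 4*t(5), 52) - 1*(-4805) = (-4*52 - 4*(4 - 4/5)) - 1*(-4805) = (-208 - 4*(4 - 4*⅕)) + 4805 = (-208 - 4*(4 - ⅘)) + 4805 = (-208 - 4*16/5) + 4805 = (-208 - 64/5) + 4805 = -1104/5 + 4805 = 22921/5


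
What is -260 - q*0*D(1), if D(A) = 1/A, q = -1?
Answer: -260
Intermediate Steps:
-260 - q*0*D(1) = -260 - (-1*0)/1 = -260 - 0 = -260 - 1*0 = -260 + 0 = -260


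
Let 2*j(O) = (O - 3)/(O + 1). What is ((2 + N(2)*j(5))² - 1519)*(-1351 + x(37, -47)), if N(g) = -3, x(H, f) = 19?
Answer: 2020311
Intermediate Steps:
j(O) = (-3 + O)/(2*(1 + O)) (j(O) = ((O - 3)/(O + 1))/2 = ((-3 + O)/(1 + O))/2 = (-3 + O)/(2*(1 + O)))
((2 + N(2)*j(5))² - 1519)*(-1351 + x(37, -47)) = ((2 - 3*(-3 + 5)/(2*(1 + 5)))² - 1519)*(-1351 + 19) = ((2 - 3*2/(2*6))² - 1519)*(-1332) = ((2 - 3*⅙)² - 1519)*(-1332) = ((2 - ½)² - 1519)*(-1332) = ((3/2)² - 1519)*(-1332) = (9/4 - 1519)*(-1332) = -6067/4*(-1332) = 2020311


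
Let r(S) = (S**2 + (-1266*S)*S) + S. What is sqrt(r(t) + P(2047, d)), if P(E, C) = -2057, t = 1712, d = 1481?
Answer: I*sqrt(3707644505) ≈ 60890.0*I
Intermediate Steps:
r(S) = S - 1265*S**2 (r(S) = (S**2 - 1266*S**2) + S = -1265*S**2 + S = S - 1265*S**2)
sqrt(r(t) + P(2047, d)) = sqrt(1712*(1 - 1265*1712) - 2057) = sqrt(1712*(1 - 2165680) - 2057) = sqrt(1712*(-2165679) - 2057) = sqrt(-3707642448 - 2057) = sqrt(-3707644505) = I*sqrt(3707644505)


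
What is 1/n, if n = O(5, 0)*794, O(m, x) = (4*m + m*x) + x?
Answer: 1/15880 ≈ 6.2972e-5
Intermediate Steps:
O(m, x) = x + 4*m + m*x
n = 15880 (n = (0 + 4*5 + 5*0)*794 = (0 + 20 + 0)*794 = 20*794 = 15880)
1/n = 1/15880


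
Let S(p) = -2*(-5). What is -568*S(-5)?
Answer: -5680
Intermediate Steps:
S(p) = 10
-568*S(-5) = -568*10 = -5680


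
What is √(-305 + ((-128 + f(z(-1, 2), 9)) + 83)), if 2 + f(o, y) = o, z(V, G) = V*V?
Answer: 3*I*√39 ≈ 18.735*I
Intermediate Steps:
z(V, G) = V²
f(o, y) = -2 + o
√(-305 + ((-128 + f(z(-1, 2), 9)) + 83)) = √(-305 + ((-128 + (-2 + (-1)²)) + 83)) = √(-305 + ((-128 + (-2 + 1)) + 83)) = √(-305 + ((-128 - 1) + 83)) = √(-305 + (-129 + 83)) = √(-305 - 46) = √(-351) = 3*I*√39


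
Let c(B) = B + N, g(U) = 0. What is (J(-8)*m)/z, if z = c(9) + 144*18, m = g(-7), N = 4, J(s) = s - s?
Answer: 0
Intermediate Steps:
J(s) = 0
c(B) = 4 + B (c(B) = B + 4 = 4 + B)
m = 0
z = 2605 (z = (4 + 9) + 144*18 = 13 + 2592 = 2605)
(J(-8)*m)/z = (0*0)/2605 = 0*(1/2605) = 0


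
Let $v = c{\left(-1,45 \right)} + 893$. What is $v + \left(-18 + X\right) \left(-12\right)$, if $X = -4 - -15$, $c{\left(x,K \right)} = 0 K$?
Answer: $977$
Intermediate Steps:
$c{\left(x,K \right)} = 0$
$X = 11$ ($X = -4 + 15 = 11$)
$v = 893$ ($v = 0 + 893 = 893$)
$v + \left(-18 + X\right) \left(-12\right) = 893 + \left(-18 + 11\right) \left(-12\right) = 893 - -84 = 893 + 84 = 977$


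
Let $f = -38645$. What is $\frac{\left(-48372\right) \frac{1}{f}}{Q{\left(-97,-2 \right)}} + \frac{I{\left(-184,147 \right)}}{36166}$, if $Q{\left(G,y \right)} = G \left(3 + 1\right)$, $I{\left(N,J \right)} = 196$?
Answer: $\frac{148681651}{67785300895} \approx 0.0021934$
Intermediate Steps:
$Q{\left(G,y \right)} = 4 G$ ($Q{\left(G,y \right)} = G 4 = 4 G$)
$\frac{\left(-48372\right) \frac{1}{f}}{Q{\left(-97,-2 \right)}} + \frac{I{\left(-184,147 \right)}}{36166} = \frac{\left(-48372\right) \frac{1}{-38645}}{4 \left(-97\right)} + \frac{196}{36166} = \frac{\left(-48372\right) \left(- \frac{1}{38645}\right)}{-388} + 196 \cdot \frac{1}{36166} = \frac{48372}{38645} \left(- \frac{1}{388}\right) + \frac{98}{18083} = - \frac{12093}{3748565} + \frac{98}{18083} = \frac{148681651}{67785300895}$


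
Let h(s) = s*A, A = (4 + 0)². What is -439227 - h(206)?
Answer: -442523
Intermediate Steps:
A = 16 (A = 4² = 16)
h(s) = 16*s (h(s) = s*16 = 16*s)
-439227 - h(206) = -439227 - 16*206 = -439227 - 1*3296 = -439227 - 3296 = -442523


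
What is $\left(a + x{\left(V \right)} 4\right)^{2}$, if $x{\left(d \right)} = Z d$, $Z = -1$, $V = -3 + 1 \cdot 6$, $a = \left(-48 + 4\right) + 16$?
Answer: $1600$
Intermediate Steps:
$a = -28$ ($a = -44 + 16 = -28$)
$V = 3$ ($V = -3 + 6 = 3$)
$x{\left(d \right)} = - d$
$\left(a + x{\left(V \right)} 4\right)^{2} = \left(-28 + \left(-1\right) 3 \cdot 4\right)^{2} = \left(-28 - 12\right)^{2} = \left(-40\right)^{2} = 1600$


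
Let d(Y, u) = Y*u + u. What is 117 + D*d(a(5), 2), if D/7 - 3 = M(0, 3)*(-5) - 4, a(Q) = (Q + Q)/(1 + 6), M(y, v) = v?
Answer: -427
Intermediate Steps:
a(Q) = 2*Q/7 (a(Q) = (2*Q)/7 = (2*Q)*(⅐) = 2*Q/7)
d(Y, u) = u + Y*u
D = -112 (D = 21 + 7*(3*(-5) - 4) = 21 + 7*(-15 - 4) = 21 + 7*(-19) = 21 - 133 = -112)
117 + D*d(a(5), 2) = 117 - 224*(1 + (2/7)*5) = 117 - 224*(1 + 10/7) = 117 - 224*17/7 = 117 - 112*34/7 = 117 - 544 = -427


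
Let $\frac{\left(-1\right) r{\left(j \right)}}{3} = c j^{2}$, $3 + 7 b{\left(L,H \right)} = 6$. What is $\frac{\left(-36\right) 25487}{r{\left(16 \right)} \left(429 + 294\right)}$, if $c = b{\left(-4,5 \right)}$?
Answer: $\frac{178409}{46272} \approx 3.8557$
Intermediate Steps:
$b{\left(L,H \right)} = \frac{3}{7}$ ($b{\left(L,H \right)} = - \frac{3}{7} + \frac{1}{7} \cdot 6 = - \frac{3}{7} + \frac{6}{7} = \frac{3}{7}$)
$c = \frac{3}{7} \approx 0.42857$
$r{\left(j \right)} = - \frac{9 j^{2}}{7}$ ($r{\left(j \right)} = - 3 \frac{3 j^{2}}{7} = - \frac{9 j^{2}}{7}$)
$\frac{\left(-36\right) 25487}{r{\left(16 \right)} \left(429 + 294\right)} = \frac{\left(-36\right) 25487}{- \frac{9 \cdot 16^{2}}{7} \left(429 + 294\right)} = - \frac{917532}{\left(- \frac{9}{7}\right) 256 \cdot 723} = - \frac{917532}{\left(- \frac{2304}{7}\right) 723} = - \frac{917532}{- \frac{1665792}{7}} = \left(-917532\right) \left(- \frac{7}{1665792}\right) = \frac{178409}{46272}$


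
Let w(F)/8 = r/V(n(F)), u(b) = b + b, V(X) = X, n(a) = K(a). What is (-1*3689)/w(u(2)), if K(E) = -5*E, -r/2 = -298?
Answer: 18445/1192 ≈ 15.474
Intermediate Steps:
r = 596 (r = -2*(-298) = 596)
n(a) = -5*a
u(b) = 2*b
w(F) = -4768/(5*F) (w(F) = 8*(596/((-5*F))) = 8*(596*(-1/(5*F))) = 8*(-596/(5*F)) = -4768/(5*F))
(-1*3689)/w(u(2)) = (-1*3689)/((-4768/(5*(2*2)))) = -3689/((-4768/5/4)) = -3689/((-4768/5*¼)) = -3689/(-1192/5) = -3689*(-5/1192) = 18445/1192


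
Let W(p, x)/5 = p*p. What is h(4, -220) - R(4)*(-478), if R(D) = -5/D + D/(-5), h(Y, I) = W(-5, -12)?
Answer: -8549/10 ≈ -854.90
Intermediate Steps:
W(p, x) = 5*p**2 (W(p, x) = 5*(p*p) = 5*p**2)
h(Y, I) = 125 (h(Y, I) = 5*(-5)**2 = 5*25 = 125)
R(D) = -5/D - D/5 (R(D) = -5/D + D*(-1/5) = -5/D - D/5)
h(4, -220) - R(4)*(-478) = 125 - (-5/4 - 1/5*4)*(-478) = 125 - (-5*1/4 - 4/5)*(-478) = 125 - (-5/4 - 4/5)*(-478) = 125 - (-41)*(-478)/20 = 125 - 1*9799/10 = 125 - 9799/10 = -8549/10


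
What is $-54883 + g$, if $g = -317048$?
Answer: $-371931$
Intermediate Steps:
$-54883 + g = -54883 - 317048 = -371931$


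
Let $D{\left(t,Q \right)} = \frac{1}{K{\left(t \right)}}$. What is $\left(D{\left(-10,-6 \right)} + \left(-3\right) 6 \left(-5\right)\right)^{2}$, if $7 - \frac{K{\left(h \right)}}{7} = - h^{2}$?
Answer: $\frac{4544242921}{561001} \approx 8100.2$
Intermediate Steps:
$K{\left(h \right)} = 49 + 7 h^{2}$ ($K{\left(h \right)} = 49 - 7 \left(- h^{2}\right) = 49 + 7 h^{2}$)
$D{\left(t,Q \right)} = \frac{1}{49 + 7 t^{2}}$
$\left(D{\left(-10,-6 \right)} + \left(-3\right) 6 \left(-5\right)\right)^{2} = \left(\frac{1}{7 \left(7 + \left(-10\right)^{2}\right)} + \left(-3\right) 6 \left(-5\right)\right)^{2} = \left(\frac{1}{7 \left(7 + 100\right)} - -90\right)^{2} = \left(\frac{1}{7 \cdot 107} + 90\right)^{2} = \left(\frac{1}{7} \cdot \frac{1}{107} + 90\right)^{2} = \left(\frac{1}{749} + 90\right)^{2} = \left(\frac{67411}{749}\right)^{2} = \frac{4544242921}{561001}$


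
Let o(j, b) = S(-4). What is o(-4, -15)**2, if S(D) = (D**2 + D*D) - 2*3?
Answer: 676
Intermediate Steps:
S(D) = -6 + 2*D**2 (S(D) = (D**2 + D**2) - 6 = 2*D**2 - 6 = -6 + 2*D**2)
o(j, b) = 26 (o(j, b) = -6 + 2*(-4)**2 = -6 + 2*16 = -6 + 32 = 26)
o(-4, -15)**2 = 26**2 = 676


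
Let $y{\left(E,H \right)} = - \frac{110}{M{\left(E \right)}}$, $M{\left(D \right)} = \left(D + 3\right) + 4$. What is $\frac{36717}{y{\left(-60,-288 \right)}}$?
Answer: $\frac{1946001}{110} \approx 17691.0$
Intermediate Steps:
$M{\left(D \right)} = 7 + D$ ($M{\left(D \right)} = \left(3 + D\right) + 4 = 7 + D$)
$y{\left(E,H \right)} = - \frac{110}{7 + E}$
$\frac{36717}{y{\left(-60,-288 \right)}} = \frac{36717}{\left(-110\right) \frac{1}{7 - 60}} = \frac{36717}{\left(-110\right) \frac{1}{-53}} = \frac{36717}{\left(-110\right) \left(- \frac{1}{53}\right)} = \frac{36717}{\frac{110}{53}} = 36717 \cdot \frac{53}{110} = \frac{1946001}{110}$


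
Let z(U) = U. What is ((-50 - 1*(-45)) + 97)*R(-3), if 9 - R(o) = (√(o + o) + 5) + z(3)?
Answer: 92 - 92*I*√6 ≈ 92.0 - 225.35*I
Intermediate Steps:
R(o) = 1 - √2*√o (R(o) = 9 - ((√(o + o) + 5) + 3) = 9 - ((√(2*o) + 5) + 3) = 9 - ((√2*√o + 5) + 3) = 9 - ((5 + √2*√o) + 3) = 9 - (8 + √2*√o) = 9 + (-8 - √2*√o) = 1 - √2*√o)
((-50 - 1*(-45)) + 97)*R(-3) = ((-50 - 1*(-45)) + 97)*(1 - √2*√(-3)) = ((-50 + 45) + 97)*(1 - √2*I*√3) = (-5 + 97)*(1 - I*√6) = 92*(1 - I*√6) = 92 - 92*I*√6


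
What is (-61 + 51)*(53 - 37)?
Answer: -160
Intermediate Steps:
(-61 + 51)*(53 - 37) = -10*16 = -160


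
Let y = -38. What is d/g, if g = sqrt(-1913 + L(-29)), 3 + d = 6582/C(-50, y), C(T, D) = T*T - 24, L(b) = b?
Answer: 423*I*sqrt(1942)/2404196 ≈ 0.0077535*I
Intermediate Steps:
C(T, D) = -24 + T**2 (C(T, D) = T**2 - 24 = -24 + T**2)
d = -423/1238 (d = -3 + 6582/(-24 + (-50)**2) = -3 + 6582/(-24 + 2500) = -3 + 6582/2476 = -3 + 6582*(1/2476) = -3 + 3291/1238 = -423/1238 ≈ -0.34168)
g = I*sqrt(1942) (g = sqrt(-1913 - 29) = sqrt(-1942) = I*sqrt(1942) ≈ 44.068*I)
d/g = -423*(-I*sqrt(1942)/1942)/1238 = -(-423)*I*sqrt(1942)/2404196 = 423*I*sqrt(1942)/2404196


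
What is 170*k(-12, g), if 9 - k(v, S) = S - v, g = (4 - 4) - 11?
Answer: 1360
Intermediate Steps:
g = -11 (g = 0 - 11 = -11)
k(v, S) = 9 + v - S (k(v, S) = 9 - (S - v) = 9 + (v - S) = 9 + v - S)
170*k(-12, g) = 170*(9 - 12 - 1*(-11)) = 170*(9 - 12 + 11) = 170*8 = 1360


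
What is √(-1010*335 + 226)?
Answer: 2*I*√84531 ≈ 581.48*I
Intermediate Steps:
√(-1010*335 + 226) = √(-338350 + 226) = √(-338124) = 2*I*√84531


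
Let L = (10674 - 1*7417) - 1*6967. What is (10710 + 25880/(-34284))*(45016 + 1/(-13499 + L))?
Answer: 23702362507602140/49166113 ≈ 4.8209e+8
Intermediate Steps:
L = -3710 (L = (10674 - 7417) - 6967 = 3257 - 6967 = -3710)
(10710 + 25880/(-34284))*(45016 + 1/(-13499 + L)) = (10710 + 25880/(-34284))*(45016 + 1/(-13499 - 3710)) = (10710 + 25880*(-1/34284))*(45016 + 1/(-17209)) = (10710 - 6470/8571)*(45016 - 1/17209) = (91788940/8571)*(774680343/17209) = 23702362507602140/49166113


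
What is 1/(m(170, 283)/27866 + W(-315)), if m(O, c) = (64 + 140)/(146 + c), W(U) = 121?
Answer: 1992419/241082733 ≈ 0.0082645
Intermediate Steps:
m(O, c) = 204/(146 + c)
1/(m(170, 283)/27866 + W(-315)) = 1/((204/(146 + 283))/27866 + 121) = 1/((204/429)*(1/27866) + 121) = 1/((204*(1/429))*(1/27866) + 121) = 1/((68/143)*(1/27866) + 121) = 1/(34/1992419 + 121) = 1/(241082733/1992419) = 1992419/241082733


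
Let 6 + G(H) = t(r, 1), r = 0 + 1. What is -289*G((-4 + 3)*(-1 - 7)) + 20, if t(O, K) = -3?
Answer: 2621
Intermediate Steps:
r = 1
G(H) = -9 (G(H) = -6 - 3 = -9)
-289*G((-4 + 3)*(-1 - 7)) + 20 = -289*(-9) + 20 = 2601 + 20 = 2621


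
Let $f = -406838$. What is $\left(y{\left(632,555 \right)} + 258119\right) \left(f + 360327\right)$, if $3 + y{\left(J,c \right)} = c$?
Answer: $-12031046881$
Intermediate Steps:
$y{\left(J,c \right)} = -3 + c$
$\left(y{\left(632,555 \right)} + 258119\right) \left(f + 360327\right) = \left(\left(-3 + 555\right) + 258119\right) \left(-406838 + 360327\right) = \left(552 + 258119\right) \left(-46511\right) = 258671 \left(-46511\right) = -12031046881$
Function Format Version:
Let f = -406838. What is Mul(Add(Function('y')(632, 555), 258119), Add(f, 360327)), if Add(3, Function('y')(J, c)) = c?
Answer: -12031046881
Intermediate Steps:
Function('y')(J, c) = Add(-3, c)
Mul(Add(Function('y')(632, 555), 258119), Add(f, 360327)) = Mul(Add(Add(-3, 555), 258119), Add(-406838, 360327)) = Mul(Add(552, 258119), -46511) = Mul(258671, -46511) = -12031046881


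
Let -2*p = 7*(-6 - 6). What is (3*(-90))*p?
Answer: -11340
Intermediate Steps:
p = 42 (p = -7*(-6 - 6)/2 = -7*(-12)/2 = -1/2*(-84) = 42)
(3*(-90))*p = (3*(-90))*42 = -270*42 = -11340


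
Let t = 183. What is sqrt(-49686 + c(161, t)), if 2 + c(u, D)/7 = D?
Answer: I*sqrt(48419) ≈ 220.04*I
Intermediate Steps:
c(u, D) = -14 + 7*D
sqrt(-49686 + c(161, t)) = sqrt(-49686 + (-14 + 7*183)) = sqrt(-49686 + (-14 + 1281)) = sqrt(-49686 + 1267) = sqrt(-48419) = I*sqrt(48419)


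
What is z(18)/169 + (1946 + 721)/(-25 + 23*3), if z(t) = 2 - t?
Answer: 450019/7436 ≈ 60.519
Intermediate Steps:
z(18)/169 + (1946 + 721)/(-25 + 23*3) = (2 - 1*18)/169 + (1946 + 721)/(-25 + 23*3) = (2 - 18)*(1/169) + 2667/(-25 + 69) = -16*1/169 + 2667/44 = -16/169 + 2667*(1/44) = -16/169 + 2667/44 = 450019/7436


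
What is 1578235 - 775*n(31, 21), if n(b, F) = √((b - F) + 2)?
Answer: 1578235 - 1550*√3 ≈ 1.5756e+6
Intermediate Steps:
n(b, F) = √(2 + b - F)
1578235 - 775*n(31, 21) = 1578235 - 775*√(2 + 31 - 1*21) = 1578235 - 775*√(2 + 31 - 21) = 1578235 - 775*√12 = 1578235 - 775*2*√3 = 1578235 - 1550*√3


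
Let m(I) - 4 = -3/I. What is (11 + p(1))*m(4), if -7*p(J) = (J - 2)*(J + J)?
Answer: 1027/28 ≈ 36.679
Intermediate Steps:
m(I) = 4 - 3/I
p(J) = -2*J*(-2 + J)/7 (p(J) = -(J - 2)*(J + J)/7 = -(-2 + J)*2*J/7 = -2*J*(-2 + J)/7)
(11 + p(1))*m(4) = (11 + (2/7)*1*(2 - 1*1))*(4 - 3/4) = (11 + (2/7)*1*(2 - 1))*(4 - 3*1/4) = (11 + (2/7)*1*1)*(4 - 3/4) = (11 + 2/7)*(13/4) = (79/7)*(13/4) = 1027/28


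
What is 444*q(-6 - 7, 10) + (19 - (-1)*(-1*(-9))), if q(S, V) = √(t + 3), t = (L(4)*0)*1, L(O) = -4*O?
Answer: 28 + 444*√3 ≈ 797.03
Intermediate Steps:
t = 0 (t = (-4*4*0)*1 = -16*0*1 = 0*1 = 0)
q(S, V) = √3 (q(S, V) = √(0 + 3) = √3)
444*q(-6 - 7, 10) + (19 - (-1)*(-1*(-9))) = 444*√3 + (19 - (-1)*(-1*(-9))) = 444*√3 + (19 - (-1)*9) = 444*√3 + (19 - 1*(-9)) = 444*√3 + (19 + 9) = 444*√3 + 28 = 28 + 444*√3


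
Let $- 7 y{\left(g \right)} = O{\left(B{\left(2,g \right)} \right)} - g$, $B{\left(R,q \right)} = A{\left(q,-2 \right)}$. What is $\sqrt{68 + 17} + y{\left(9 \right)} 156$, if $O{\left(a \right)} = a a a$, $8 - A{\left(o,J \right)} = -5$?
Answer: $- \frac{341328}{7} + \sqrt{85} \approx -48752.0$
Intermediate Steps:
$A{\left(o,J \right)} = 13$ ($A{\left(o,J \right)} = 8 - -5 = 8 + 5 = 13$)
$B{\left(R,q \right)} = 13$
$O{\left(a \right)} = a^{3}$ ($O{\left(a \right)} = a^{2} a = a^{3}$)
$y{\left(g \right)} = - \frac{2197}{7} + \frac{g}{7}$ ($y{\left(g \right)} = - \frac{13^{3} - g}{7} = - \frac{2197 - g}{7} = - \frac{2197}{7} + \frac{g}{7}$)
$\sqrt{68 + 17} + y{\left(9 \right)} 156 = \sqrt{68 + 17} + \left(- \frac{2197}{7} + \frac{1}{7} \cdot 9\right) 156 = \sqrt{85} + \left(- \frac{2197}{7} + \frac{9}{7}\right) 156 = \sqrt{85} - \frac{341328}{7} = - \frac{341328}{7} + \sqrt{85}$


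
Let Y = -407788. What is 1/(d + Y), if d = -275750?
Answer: -1/683538 ≈ -1.4630e-6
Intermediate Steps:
1/(d + Y) = 1/(-275750 - 407788) = 1/(-683538) = -1/683538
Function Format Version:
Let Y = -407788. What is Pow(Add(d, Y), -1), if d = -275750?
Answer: Rational(-1, 683538) ≈ -1.4630e-6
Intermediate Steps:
Pow(Add(d, Y), -1) = Pow(Add(-275750, -407788), -1) = Pow(-683538, -1) = Rational(-1, 683538)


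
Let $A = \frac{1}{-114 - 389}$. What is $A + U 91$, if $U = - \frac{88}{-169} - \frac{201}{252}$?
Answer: $- \frac{1977449}{78468} \approx -25.201$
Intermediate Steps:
$U = - \frac{3931}{14196}$ ($U = \left(-88\right) \left(- \frac{1}{169}\right) - \frac{67}{84} = \frac{88}{169} - \frac{67}{84} = - \frac{3931}{14196} \approx -0.27691$)
$A = - \frac{1}{503}$ ($A = \frac{1}{-503} = - \frac{1}{503} \approx -0.0019881$)
$A + U 91 = - \frac{1}{503} - \frac{3931}{156} = - \frac{1977449}{78468}$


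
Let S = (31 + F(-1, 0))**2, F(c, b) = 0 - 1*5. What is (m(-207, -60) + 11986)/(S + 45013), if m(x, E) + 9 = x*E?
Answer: 24397/45689 ≈ 0.53398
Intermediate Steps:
F(c, b) = -5 (F(c, b) = 0 - 5 = -5)
m(x, E) = -9 + E*x (m(x, E) = -9 + x*E = -9 + E*x)
S = 676 (S = (31 - 5)**2 = 26**2 = 676)
(m(-207, -60) + 11986)/(S + 45013) = ((-9 - 60*(-207)) + 11986)/(676 + 45013) = ((-9 + 12420) + 11986)/45689 = (12411 + 11986)*(1/45689) = 24397*(1/45689) = 24397/45689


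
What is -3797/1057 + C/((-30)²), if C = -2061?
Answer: -621753/105700 ≈ -5.8822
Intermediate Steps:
-3797/1057 + C/((-30)²) = -3797/1057 - 2061/((-30)²) = -3797*1/1057 - 2061/900 = -3797/1057 - 2061*1/900 = -3797/1057 - 229/100 = -621753/105700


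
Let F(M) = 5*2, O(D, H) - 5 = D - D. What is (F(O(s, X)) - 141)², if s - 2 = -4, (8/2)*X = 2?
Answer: 17161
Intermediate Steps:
X = ½ (X = (¼)*2 = ½ ≈ 0.50000)
s = -2 (s = 2 - 4 = -2)
O(D, H) = 5 (O(D, H) = 5 + (D - D) = 5 + 0 = 5)
F(M) = 10
(F(O(s, X)) - 141)² = (10 - 141)² = (-131)² = 17161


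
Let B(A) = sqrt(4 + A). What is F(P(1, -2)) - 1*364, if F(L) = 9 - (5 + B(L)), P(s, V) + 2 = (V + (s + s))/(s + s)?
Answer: -360 - sqrt(2) ≈ -361.41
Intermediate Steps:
P(s, V) = -2 + (V + 2*s)/(2*s) (P(s, V) = -2 + (V + (s + s))/(s + s) = -2 + (V + 2*s)/((2*s)) = -2 + (V + 2*s)*(1/(2*s)) = -2 + (V + 2*s)/(2*s))
F(L) = 4 - sqrt(4 + L) (F(L) = 9 - (5 + sqrt(4 + L)) = 9 + (-5 - sqrt(4 + L)) = 4 - sqrt(4 + L))
F(P(1, -2)) - 1*364 = (4 - sqrt(4 + ((1/2)*(-2) - 1*1)/1)) - 1*364 = (4 - sqrt(4 + 1*(-1 - 1))) - 364 = (4 - sqrt(4 + 1*(-2))) - 364 = (4 - sqrt(4 - 2)) - 364 = (4 - sqrt(2)) - 364 = -360 - sqrt(2)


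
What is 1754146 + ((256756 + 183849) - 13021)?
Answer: 2181730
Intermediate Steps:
1754146 + ((256756 + 183849) - 13021) = 1754146 + (440605 - 13021) = 1754146 + 427584 = 2181730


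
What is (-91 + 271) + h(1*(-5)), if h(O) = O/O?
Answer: 181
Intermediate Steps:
h(O) = 1
(-91 + 271) + h(1*(-5)) = (-91 + 271) + 1 = 180 + 1 = 181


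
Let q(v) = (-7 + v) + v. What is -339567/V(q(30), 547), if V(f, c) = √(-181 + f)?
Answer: 339567*I*√2/16 ≈ 30014.0*I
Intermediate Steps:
q(v) = -7 + 2*v
-339567/V(q(30), 547) = -339567/√(-181 + (-7 + 2*30)) = -339567/√(-181 + (-7 + 60)) = -339567/√(-181 + 53) = -339567*(-I*√2/16) = -(-339567)*I*√2/16 = 339567*I*√2/16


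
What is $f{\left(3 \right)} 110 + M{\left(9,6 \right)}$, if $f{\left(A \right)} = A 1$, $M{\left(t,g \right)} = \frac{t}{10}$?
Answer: $\frac{3309}{10} \approx 330.9$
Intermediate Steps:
$M{\left(t,g \right)} = \frac{t}{10}$ ($M{\left(t,g \right)} = t \frac{1}{10} = \frac{t}{10}$)
$f{\left(A \right)} = A$
$f{\left(3 \right)} 110 + M{\left(9,6 \right)} = 3 \cdot 110 + \frac{1}{10} \cdot 9 = 330 + \frac{9}{10} = \frac{3309}{10}$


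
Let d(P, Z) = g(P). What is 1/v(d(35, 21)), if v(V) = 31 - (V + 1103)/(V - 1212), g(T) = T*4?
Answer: 1072/34475 ≈ 0.031095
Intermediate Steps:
g(T) = 4*T
d(P, Z) = 4*P
v(V) = 31 - (1103 + V)/(-1212 + V)
1/v(d(35, 21)) = 1/(5*(-7735 + 6*(4*35))/(-1212 + 4*35)) = 1/(5*(-7735 + 6*140)/(-1212 + 140)) = 1/(5*(-7735 + 840)/(-1072)) = 1/(5*(-1/1072)*(-6895)) = 1/(34475/1072) = 1072/34475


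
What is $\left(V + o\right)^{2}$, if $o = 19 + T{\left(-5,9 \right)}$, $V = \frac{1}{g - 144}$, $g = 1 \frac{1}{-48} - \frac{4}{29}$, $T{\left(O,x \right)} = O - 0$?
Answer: $\frac{7884717984676}{40268047561} \approx 195.81$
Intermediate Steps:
$T{\left(O,x \right)} = O$ ($T{\left(O,x \right)} = O + 0 = O$)
$g = - \frac{221}{1392}$ ($g = 1 \left(- \frac{1}{48}\right) - \frac{4}{29} = - \frac{1}{48} - \frac{4}{29} = - \frac{221}{1392} \approx -0.15876$)
$V = - \frac{1392}{200669}$ ($V = \frac{1}{- \frac{221}{1392} - 144} = \frac{1}{- \frac{200669}{1392}} = - \frac{1392}{200669} \approx -0.0069368$)
$o = 14$ ($o = 19 - 5 = 14$)
$\left(V + o\right)^{2} = \left(- \frac{1392}{200669} + 14\right)^{2} = \left(\frac{2807974}{200669}\right)^{2} = \frac{7884717984676}{40268047561}$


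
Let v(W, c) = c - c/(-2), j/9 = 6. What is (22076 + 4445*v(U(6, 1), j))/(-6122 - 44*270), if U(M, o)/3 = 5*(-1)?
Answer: -382121/18002 ≈ -21.227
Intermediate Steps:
U(M, o) = -15 (U(M, o) = 3*(5*(-1)) = 3*(-5) = -15)
j = 54 (j = 9*6 = 54)
v(W, c) = 3*c/2 (v(W, c) = c - c*(-1)/2 = c - (-1)*c/2 = c + c/2 = 3*c/2)
(22076 + 4445*v(U(6, 1), j))/(-6122 - 44*270) = (22076 + 4445*((3/2)*54))/(-6122 - 44*270) = (22076 + 4445*81)/(-6122 - 11880) = (22076 + 360045)/(-18002) = 382121*(-1/18002) = -382121/18002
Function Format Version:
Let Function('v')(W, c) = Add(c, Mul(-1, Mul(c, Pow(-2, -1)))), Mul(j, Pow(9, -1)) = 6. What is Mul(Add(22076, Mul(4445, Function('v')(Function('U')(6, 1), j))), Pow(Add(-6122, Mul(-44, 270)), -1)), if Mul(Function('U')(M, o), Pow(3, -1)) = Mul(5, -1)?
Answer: Rational(-382121, 18002) ≈ -21.227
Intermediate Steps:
Function('U')(M, o) = -15 (Function('U')(M, o) = Mul(3, Mul(5, -1)) = Mul(3, -5) = -15)
j = 54 (j = Mul(9, 6) = 54)
Function('v')(W, c) = Mul(Rational(3, 2), c) (Function('v')(W, c) = Add(c, Mul(-1, Mul(c, Rational(-1, 2)))) = Add(c, Mul(-1, Mul(Rational(-1, 2), c))) = Add(c, Mul(Rational(1, 2), c)) = Mul(Rational(3, 2), c))
Mul(Add(22076, Mul(4445, Function('v')(Function('U')(6, 1), j))), Pow(Add(-6122, Mul(-44, 270)), -1)) = Mul(Add(22076, Mul(4445, Mul(Rational(3, 2), 54))), Pow(Add(-6122, Mul(-44, 270)), -1)) = Mul(Add(22076, Mul(4445, 81)), Pow(Add(-6122, -11880), -1)) = Mul(Add(22076, 360045), Pow(-18002, -1)) = Mul(382121, Rational(-1, 18002)) = Rational(-382121, 18002)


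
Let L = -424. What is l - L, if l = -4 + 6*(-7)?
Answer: 378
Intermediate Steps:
l = -46 (l = -4 - 42 = -46)
l - L = -46 - 1*(-424) = -46 + 424 = 378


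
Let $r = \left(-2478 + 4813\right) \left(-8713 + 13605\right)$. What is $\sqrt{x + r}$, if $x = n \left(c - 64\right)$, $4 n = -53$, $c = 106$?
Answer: $\frac{\sqrt{45689054}}{2} \approx 3379.7$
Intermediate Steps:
$n = - \frac{53}{4}$ ($n = \frac{1}{4} \left(-53\right) = - \frac{53}{4} \approx -13.25$)
$r = 11422820$ ($r = 2335 \cdot 4892 = 11422820$)
$x = - \frac{1113}{2}$ ($x = - \frac{53 \left(106 - 64\right)}{4} = \left(- \frac{53}{4}\right) 42 = - \frac{1113}{2} \approx -556.5$)
$\sqrt{x + r} = \sqrt{- \frac{1113}{2} + 11422820} = \sqrt{\frac{22844527}{2}} = \frac{\sqrt{45689054}}{2}$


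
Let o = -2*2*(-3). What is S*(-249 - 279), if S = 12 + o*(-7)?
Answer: 38016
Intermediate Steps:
o = 12 (o = -4*(-3) = 12)
S = -72 (S = 12 + 12*(-7) = 12 - 84 = -72)
S*(-249 - 279) = -72*(-249 - 279) = -72*(-528) = 38016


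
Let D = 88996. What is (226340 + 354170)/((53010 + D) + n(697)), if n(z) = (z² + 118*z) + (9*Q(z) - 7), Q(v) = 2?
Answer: 290255/355036 ≈ 0.81754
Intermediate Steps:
n(z) = 11 + z² + 118*z (n(z) = (z² + 118*z) + (9*2 - 7) = (z² + 118*z) + (18 - 7) = (z² + 118*z) + 11 = 11 + z² + 118*z)
(226340 + 354170)/((53010 + D) + n(697)) = (226340 + 354170)/((53010 + 88996) + (11 + 697² + 118*697)) = 580510/(142006 + (11 + 485809 + 82246)) = 580510/(142006 + 568066) = 580510/710072 = 580510*(1/710072) = 290255/355036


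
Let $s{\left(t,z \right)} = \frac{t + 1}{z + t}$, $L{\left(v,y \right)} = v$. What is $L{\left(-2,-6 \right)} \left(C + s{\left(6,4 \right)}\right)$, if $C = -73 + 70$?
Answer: $\frac{23}{5} \approx 4.6$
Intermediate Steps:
$s{\left(t,z \right)} = \frac{1 + t}{t + z}$
$C = -3$
$L{\left(-2,-6 \right)} \left(C + s{\left(6,4 \right)}\right) = - 2 \left(-3 + \frac{1 + 6}{6 + 4}\right) = - 2 \left(-3 + \frac{1}{10} \cdot 7\right) = - 2 \left(-3 + \frac{7}{10}\right) = \left(-2\right) \left(- \frac{23}{10}\right) = \frac{23}{5}$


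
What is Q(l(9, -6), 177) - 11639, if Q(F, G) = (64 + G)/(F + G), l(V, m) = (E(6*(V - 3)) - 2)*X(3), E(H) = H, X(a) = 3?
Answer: -3247040/279 ≈ -11638.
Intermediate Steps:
l(V, m) = -60 + 18*V (l(V, m) = (6*(V - 3) - 2)*3 = (6*(-3 + V) - 2)*3 = ((-18 + 6*V) - 2)*3 = (-20 + 6*V)*3 = -60 + 18*V)
Q(F, G) = (64 + G)/(F + G)
Q(l(9, -6), 177) - 11639 = (64 + 177)/((-60 + 18*9) + 177) - 11639 = 241/((-60 + 162) + 177) - 11639 = 241/(102 + 177) - 11639 = 241/279 - 11639 = -3247040/279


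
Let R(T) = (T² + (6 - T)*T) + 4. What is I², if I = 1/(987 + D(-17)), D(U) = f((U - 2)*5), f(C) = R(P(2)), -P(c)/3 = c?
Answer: 1/912025 ≈ 1.0965e-6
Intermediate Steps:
P(c) = -3*c
R(T) = 4 + T² + T*(6 - T) (R(T) = (T² + T*(6 - T)) + 4 = 4 + T² + T*(6 - T))
f(C) = -32 (f(C) = 4 + 6*(-3*2) = 4 + 6*(-6) = 4 - 36 = -32)
D(U) = -32
I = 1/955 (I = 1/(987 - 32) = 1/955 ≈ 0.0010471)
I² = (1/955)² = 1/912025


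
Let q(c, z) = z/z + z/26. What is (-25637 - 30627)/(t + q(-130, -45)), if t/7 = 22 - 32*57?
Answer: 1462864/327983 ≈ 4.4602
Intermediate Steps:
t = -12614 (t = 7*(22 - 32*57) = 7*(22 - 1824) = 7*(-1802) = -12614)
q(c, z) = 1 + z/26 (q(c, z) = 1 + z*(1/26) = 1 + z/26)
(-25637 - 30627)/(t + q(-130, -45)) = (-25637 - 30627)/(-12614 + (1 + (1/26)*(-45))) = -56264/(-12614 + (1 - 45/26)) = -56264/(-12614 - 19/26) = -56264/(-327983/26) = -56264*(-26/327983) = 1462864/327983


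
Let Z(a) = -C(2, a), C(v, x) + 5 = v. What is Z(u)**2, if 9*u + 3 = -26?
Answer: 9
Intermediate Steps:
u = -29/9 (u = -1/3 + (1/9)*(-26) = -1/3 - 26/9 = -29/9 ≈ -3.2222)
C(v, x) = -5 + v
Z(a) = 3 (Z(a) = -(-5 + 2) = -1*(-3) = 3)
Z(u)**2 = 3**2 = 9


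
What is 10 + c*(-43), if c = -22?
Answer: 956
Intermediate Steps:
10 + c*(-43) = 10 - 22*(-43) = 10 + 946 = 956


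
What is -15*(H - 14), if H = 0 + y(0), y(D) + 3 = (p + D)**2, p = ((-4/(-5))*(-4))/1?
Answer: 507/5 ≈ 101.40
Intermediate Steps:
p = -16/5 (p = (-1/5*(-4)*(-4))*1 = ((4/5)*(-4))*1 = -16/5*1 = -16/5 ≈ -3.2000)
y(D) = -3 + (-16/5 + D)**2
H = 181/25 (H = 0 + (-3 + (-16 + 5*0)**2/25) = 0 + (-3 + (-16 + 0)**2/25) = 0 + (-3 + (1/25)*(-16)**2) = 0 + (-3 + (1/25)*256) = 0 + (-3 + 256/25) = 0 + 181/25 = 181/25 ≈ 7.2400)
-15*(H - 14) = -15*(181/25 - 14) = -15*(-169/25) = 507/5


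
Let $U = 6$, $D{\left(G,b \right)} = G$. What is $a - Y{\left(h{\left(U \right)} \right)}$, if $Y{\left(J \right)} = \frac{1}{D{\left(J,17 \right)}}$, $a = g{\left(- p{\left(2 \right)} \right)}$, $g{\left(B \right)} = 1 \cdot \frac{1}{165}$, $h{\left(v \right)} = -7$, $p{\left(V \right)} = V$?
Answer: $\frac{172}{1155} \approx 0.14892$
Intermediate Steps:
$g{\left(B \right)} = \frac{1}{165}$ ($g{\left(B \right)} = 1 \cdot \frac{1}{165} = \frac{1}{165}$)
$a = \frac{1}{165} \approx 0.0060606$
$Y{\left(J \right)} = \frac{1}{J}$
$a - Y{\left(h{\left(U \right)} \right)} = \frac{1}{165} - \frac{1}{-7} = \frac{1}{165} - - \frac{1}{7} = \frac{1}{165} + \frac{1}{7} = \frac{172}{1155}$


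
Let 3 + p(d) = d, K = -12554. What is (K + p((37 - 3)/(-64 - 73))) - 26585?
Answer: -5362488/137 ≈ -39142.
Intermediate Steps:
p(d) = -3 + d
(K + p((37 - 3)/(-64 - 73))) - 26585 = (-12554 + (-3 + (37 - 3)/(-64 - 73))) - 26585 = (-12554 + (-3 + 34/(-137))) - 26585 = (-12554 + (-3 + 34*(-1/137))) - 26585 = (-12554 + (-3 - 34/137)) - 26585 = (-12554 - 445/137) - 26585 = -1720343/137 - 26585 = -5362488/137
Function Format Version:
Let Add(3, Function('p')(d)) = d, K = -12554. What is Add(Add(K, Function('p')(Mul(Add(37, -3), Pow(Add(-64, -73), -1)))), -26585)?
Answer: Rational(-5362488, 137) ≈ -39142.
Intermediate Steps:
Function('p')(d) = Add(-3, d)
Add(Add(K, Function('p')(Mul(Add(37, -3), Pow(Add(-64, -73), -1)))), -26585) = Add(Add(-12554, Add(-3, Mul(Add(37, -3), Pow(Add(-64, -73), -1)))), -26585) = Add(Add(-12554, Add(-3, Mul(34, Pow(-137, -1)))), -26585) = Add(Add(-12554, Add(-3, Mul(34, Rational(-1, 137)))), -26585) = Add(Add(-12554, Add(-3, Rational(-34, 137))), -26585) = Add(Add(-12554, Rational(-445, 137)), -26585) = Add(Rational(-1720343, 137), -26585) = Rational(-5362488, 137)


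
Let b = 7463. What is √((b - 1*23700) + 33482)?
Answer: √17245 ≈ 131.32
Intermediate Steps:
√((b - 1*23700) + 33482) = √((7463 - 1*23700) + 33482) = √((7463 - 23700) + 33482) = √(-16237 + 33482) = √17245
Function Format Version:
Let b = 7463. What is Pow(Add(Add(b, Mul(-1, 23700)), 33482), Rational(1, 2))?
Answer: Pow(17245, Rational(1, 2)) ≈ 131.32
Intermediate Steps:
Pow(Add(Add(b, Mul(-1, 23700)), 33482), Rational(1, 2)) = Pow(Add(Add(7463, Mul(-1, 23700)), 33482), Rational(1, 2)) = Pow(Add(Add(7463, -23700), 33482), Rational(1, 2)) = Pow(Add(-16237, 33482), Rational(1, 2)) = Pow(17245, Rational(1, 2))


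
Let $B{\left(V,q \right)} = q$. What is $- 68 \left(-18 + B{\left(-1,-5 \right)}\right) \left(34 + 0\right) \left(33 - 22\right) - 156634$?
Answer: $428302$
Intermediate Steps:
$- 68 \left(-18 + B{\left(-1,-5 \right)}\right) \left(34 + 0\right) \left(33 - 22\right) - 156634 = - 68 \left(-18 - 5\right) \left(34 + 0\right) \left(33 - 22\right) - 156634 = - 68 \left(\left(-23\right) 34\right) 11 - 156634 = \left(-68\right) \left(-782\right) 11 - 156634 = 53176 \cdot 11 - 156634 = 584936 - 156634 = 428302$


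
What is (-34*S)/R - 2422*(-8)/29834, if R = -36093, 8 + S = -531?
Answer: 10900006/76914183 ≈ 0.14172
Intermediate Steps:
S = -539 (S = -8 - 531 = -539)
(-34*S)/R - 2422*(-8)/29834 = -34*(-539)/(-36093) - 2422*(-8)/29834 = 18326*(-1/36093) + 19376*(1/29834) = -18326/36093 + 1384/2131 = 10900006/76914183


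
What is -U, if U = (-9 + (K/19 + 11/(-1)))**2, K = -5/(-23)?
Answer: -76300225/190969 ≈ -399.54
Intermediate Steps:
K = 5/23 (K = -5*(-1/23) = 5/23 ≈ 0.21739)
U = 76300225/190969 (U = (-9 + ((5/23)/19 + 11/(-1)))**2 = (-9 + ((5/23)*(1/19) + 11*(-1)))**2 = (-9 + (5/437 - 11))**2 = (-9 - 4802/437)**2 = (-8735/437)**2 = 76300225/190969 ≈ 399.54)
-U = -1*76300225/190969 = -76300225/190969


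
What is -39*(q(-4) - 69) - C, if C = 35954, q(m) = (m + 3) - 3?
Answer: -33107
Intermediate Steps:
q(m) = m (q(m) = (3 + m) - 3 = m)
-39*(q(-4) - 69) - C = -39*(-4 - 69) - 1*35954 = -39*(-73) - 35954 = 2847 - 35954 = -33107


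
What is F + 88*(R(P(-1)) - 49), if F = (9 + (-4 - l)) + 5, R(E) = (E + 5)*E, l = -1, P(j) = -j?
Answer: -3773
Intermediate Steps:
R(E) = E*(5 + E) (R(E) = (5 + E)*E = E*(5 + E))
F = 11 (F = (9 + (-4 - 1*(-1))) + 5 = (9 + (-4 + 1)) + 5 = (9 - 3) + 5 = 6 + 5 = 11)
F + 88*(R(P(-1)) - 49) = 11 + 88*((-1*(-1))*(5 - 1*(-1)) - 49) = 11 + 88*(1*(5 + 1) - 49) = 11 + 88*(1*6 - 49) = 11 + 88*(6 - 49) = 11 + 88*(-43) = 11 - 3784 = -3773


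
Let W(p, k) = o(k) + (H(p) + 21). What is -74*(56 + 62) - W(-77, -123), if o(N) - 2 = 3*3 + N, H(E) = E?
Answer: -8564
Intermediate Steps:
o(N) = 11 + N (o(N) = 2 + (3*3 + N) = 2 + (9 + N) = 11 + N)
W(p, k) = 32 + k + p (W(p, k) = (11 + k) + (p + 21) = (11 + k) + (21 + p) = 32 + k + p)
-74*(56 + 62) - W(-77, -123) = -74*(56 + 62) - (32 - 123 - 77) = -74*118 - 1*(-168) = -8732 + 168 = -8564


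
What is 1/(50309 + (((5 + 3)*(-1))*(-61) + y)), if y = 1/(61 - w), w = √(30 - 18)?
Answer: 94203067/4785234743708 - √3/4785234743708 ≈ 1.9686e-5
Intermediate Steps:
w = 2*√3 (w = √12 = 2*√3 ≈ 3.4641)
y = 1/(61 - 2*√3) ≈ 0.017380
1/(50309 + (((5 + 3)*(-1))*(-61) + y)) = 1/(50309 + (((5 + 3)*(-1))*(-61) + (61/3709 + 2*√3/3709))) = 1/(50309 + ((8*(-1))*(-61) + (61/3709 + 2*√3/3709))) = 1/(50309 + (-8*(-61) + (61/3709 + 2*√3/3709))) = 1/(50309 + (488 + (61/3709 + 2*√3/3709))) = 1/(50309 + (1810053/3709 + 2*√3/3709)) = 1/(188406134/3709 + 2*√3/3709)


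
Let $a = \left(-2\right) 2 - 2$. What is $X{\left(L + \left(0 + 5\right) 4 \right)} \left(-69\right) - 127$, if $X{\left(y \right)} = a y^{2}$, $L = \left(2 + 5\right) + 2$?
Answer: $348047$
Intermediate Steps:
$a = -6$ ($a = -4 - 2 = -6$)
$L = 9$ ($L = 7 + 2 = 9$)
$X{\left(y \right)} = - 6 y^{2}$
$X{\left(L + \left(0 + 5\right) 4 \right)} \left(-69\right) - 127 = - 6 \left(9 + \left(0 + 5\right) 4\right)^{2} \left(-69\right) - 127 = - 6 \left(9 + 5 \cdot 4\right)^{2} \left(-69\right) - 127 = - 6 \left(9 + 20\right)^{2} \left(-69\right) - 127 = - 6 \cdot 29^{2} \left(-69\right) - 127 = \left(-6\right) 841 \left(-69\right) - 127 = \left(-5046\right) \left(-69\right) - 127 = 348174 - 127 = 348047$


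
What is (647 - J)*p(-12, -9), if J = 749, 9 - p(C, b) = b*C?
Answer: 10098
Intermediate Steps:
p(C, b) = 9 - C*b (p(C, b) = 9 - b*C = 9 - C*b)
(647 - J)*p(-12, -9) = (647 - 1*749)*(9 - 1*(-12)*(-9)) = (647 - 749)*(9 - 108) = -102*(-99) = 10098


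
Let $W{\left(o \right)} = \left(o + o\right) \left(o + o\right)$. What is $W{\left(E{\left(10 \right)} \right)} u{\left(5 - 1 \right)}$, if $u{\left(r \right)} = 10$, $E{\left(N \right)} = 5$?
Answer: $1000$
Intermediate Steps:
$W{\left(o \right)} = 4 o^{2}$ ($W{\left(o \right)} = 2 o 2 o = 4 o^{2}$)
$W{\left(E{\left(10 \right)} \right)} u{\left(5 - 1 \right)} = 4 \cdot 5^{2} \cdot 10 = 4 \cdot 25 \cdot 10 = 100 \cdot 10 = 1000$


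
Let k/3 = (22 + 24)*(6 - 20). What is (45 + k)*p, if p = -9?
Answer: 16983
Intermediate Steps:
k = -1932 (k = 3*((22 + 24)*(6 - 20)) = 3*(46*(-14)) = 3*(-644) = -1932)
(45 + k)*p = (45 - 1932)*(-9) = -1887*(-9) = 16983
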